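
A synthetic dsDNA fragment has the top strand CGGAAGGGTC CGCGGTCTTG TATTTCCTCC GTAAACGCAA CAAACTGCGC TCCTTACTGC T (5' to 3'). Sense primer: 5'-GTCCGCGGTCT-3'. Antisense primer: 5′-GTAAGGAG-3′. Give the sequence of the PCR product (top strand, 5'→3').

The forward primer matches the template at positions 8–18.
The reverse primer's reverse complement is CTCCTTAC, which matches the template at positions 50–57.
The product is the template from position 8 through 57 (50 bp).

5'-GTCCGCGGTCTTGTATTTCCTCCGTAAACGCAACAAACTGCGCTCCTTAC-3'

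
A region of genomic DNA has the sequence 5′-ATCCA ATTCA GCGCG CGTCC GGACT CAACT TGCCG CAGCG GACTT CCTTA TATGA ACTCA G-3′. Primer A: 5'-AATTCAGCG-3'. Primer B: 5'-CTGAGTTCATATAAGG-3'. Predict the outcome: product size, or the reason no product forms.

Primer A (AATTCAGCG) matches the top strand at positions 5–13; it acts as a forward primer.
Primer B's reverse complement is CCTTATATGAACTCAG, matching the top strand at positions 46–61; it acts as a reverse primer.
The 3' ends face each other across positions 5–61, giving a 57 bp product.

Yes — a 57 bp product.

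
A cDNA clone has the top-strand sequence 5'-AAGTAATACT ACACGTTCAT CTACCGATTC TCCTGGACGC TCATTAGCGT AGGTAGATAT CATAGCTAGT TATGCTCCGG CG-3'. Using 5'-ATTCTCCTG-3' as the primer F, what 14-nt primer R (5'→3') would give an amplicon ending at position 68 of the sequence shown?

The forward primer binds at positions 27–35; the product's 3' end on the top strand is position 68.
The reverse primer anneals to the top strand over positions 55–68, i.e. to AGATATCATAGCTA.
Its sequence written 5'→3' is the reverse complement: TAGCTATGATATCT.

5'-TAGCTATGATATCT-3'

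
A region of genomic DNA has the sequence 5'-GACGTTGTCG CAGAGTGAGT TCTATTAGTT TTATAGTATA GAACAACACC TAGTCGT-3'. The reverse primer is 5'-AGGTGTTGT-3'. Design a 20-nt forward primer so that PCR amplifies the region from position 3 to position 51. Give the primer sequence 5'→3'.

The reverse primer's reverse complement ACAACACCT matches the template at positions 43–51; the product starts at position 3.
The forward primer is identical to the top strand over positions 3–22: CGTTGTCGCAGAGTGAGTTC.

5'-CGTTGTCGCAGAGTGAGTTC-3'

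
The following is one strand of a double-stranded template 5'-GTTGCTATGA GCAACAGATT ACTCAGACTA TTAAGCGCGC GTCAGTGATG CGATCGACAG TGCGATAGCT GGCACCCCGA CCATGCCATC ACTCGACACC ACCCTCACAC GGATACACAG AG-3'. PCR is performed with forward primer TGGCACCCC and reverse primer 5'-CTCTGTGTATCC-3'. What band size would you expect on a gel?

Forward primer TGGCACCCC is found on the top strand at positions 70–78.
Reverse complement of the reverse primer: GGATACACAGAG. This occurs on the top strand at positions 111–122.
The product runs from position 70 to position 122, so its length is 122 − 70 + 1 = 53 bp.

53 bp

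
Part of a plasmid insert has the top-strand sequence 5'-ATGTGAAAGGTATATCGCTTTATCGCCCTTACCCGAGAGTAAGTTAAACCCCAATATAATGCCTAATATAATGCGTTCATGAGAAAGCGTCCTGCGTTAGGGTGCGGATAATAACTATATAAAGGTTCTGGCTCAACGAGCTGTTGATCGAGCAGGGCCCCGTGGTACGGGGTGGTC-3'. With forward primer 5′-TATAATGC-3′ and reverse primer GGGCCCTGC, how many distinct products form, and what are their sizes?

Two products: 106 bp, 94 bp

The forward primer TATAATGC matches the top strand at positions 55–62, 67–74.
The reverse primer's reverse complement is GCAGGGCCC, matching at positions 152–160.
Each forward site pairs with the reverse site to give a product ending at position 160: sizes 106, 94 bp.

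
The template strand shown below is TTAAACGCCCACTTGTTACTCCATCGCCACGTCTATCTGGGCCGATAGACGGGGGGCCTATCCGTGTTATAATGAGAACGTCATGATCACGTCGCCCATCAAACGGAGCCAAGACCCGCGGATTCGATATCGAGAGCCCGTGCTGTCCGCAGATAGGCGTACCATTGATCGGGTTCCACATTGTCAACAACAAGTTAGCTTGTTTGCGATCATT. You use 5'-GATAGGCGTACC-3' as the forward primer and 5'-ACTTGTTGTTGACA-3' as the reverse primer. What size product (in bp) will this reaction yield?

44 bp

Scanning the template, GATAGGCGTACC occurs at positions 152–163; this primer anneals to the bottom strand there with its 3' end pointing downstream.
Taking the reverse complement of ACTTGTTGTTGACA gives TGTCAACAACAAGT, found at positions 182–195 on the template; the primer anneals here to the top strand with its 3' end pointing upstream.
The product runs from position 152 to position 195, so its length is 195 − 152 + 1 = 44 bp.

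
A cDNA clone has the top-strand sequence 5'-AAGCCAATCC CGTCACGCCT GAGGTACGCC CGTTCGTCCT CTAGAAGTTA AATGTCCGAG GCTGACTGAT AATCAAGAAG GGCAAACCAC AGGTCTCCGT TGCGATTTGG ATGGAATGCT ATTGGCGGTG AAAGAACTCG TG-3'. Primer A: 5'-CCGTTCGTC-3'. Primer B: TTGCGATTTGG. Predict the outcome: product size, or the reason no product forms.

No product — both primers anneal to the same strand and extend in the same direction.

Primer A (CCGTTCGTC) matches the top strand at positions 30–38 (3' end points downstream).
Primer B (TTGCGATTTGG) also matches the top strand directly, at positions 100–110 — its reverse complement CCAAATCGCAA is not present.
Both primers anneal to the bottom strand with 3' ends pointing the same way, so neither can prime synthesis back toward the other.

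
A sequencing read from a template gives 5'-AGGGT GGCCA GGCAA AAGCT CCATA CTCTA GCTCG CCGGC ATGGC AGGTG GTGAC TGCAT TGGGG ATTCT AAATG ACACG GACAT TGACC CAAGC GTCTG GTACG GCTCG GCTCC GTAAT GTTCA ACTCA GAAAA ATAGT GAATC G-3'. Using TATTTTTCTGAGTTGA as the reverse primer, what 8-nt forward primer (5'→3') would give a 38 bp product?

The reverse primer's reverse complement TCAACTCAGAAAAATA matches the template at positions 123–138, so the product ends at position 138.
A 38 bp product then starts at position 138 − 38 + 1 = 101.
The forward primer is identical to the top strand there: GTACGGCT.

5'-GTACGGCT-3'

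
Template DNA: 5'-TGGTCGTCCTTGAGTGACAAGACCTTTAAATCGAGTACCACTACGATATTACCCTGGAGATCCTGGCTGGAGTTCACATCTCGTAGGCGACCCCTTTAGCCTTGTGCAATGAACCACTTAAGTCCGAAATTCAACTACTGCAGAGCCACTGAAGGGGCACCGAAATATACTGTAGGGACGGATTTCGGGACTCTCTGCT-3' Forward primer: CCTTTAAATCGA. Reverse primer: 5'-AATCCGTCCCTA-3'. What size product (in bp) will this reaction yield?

The forward primer matches the template at positions 23–34.
The reverse primer's reverse complement is TAGGGACGGATT, which matches the template at positions 173–184.
Amplicon spans positions 23–184: 162 bp.

162 bp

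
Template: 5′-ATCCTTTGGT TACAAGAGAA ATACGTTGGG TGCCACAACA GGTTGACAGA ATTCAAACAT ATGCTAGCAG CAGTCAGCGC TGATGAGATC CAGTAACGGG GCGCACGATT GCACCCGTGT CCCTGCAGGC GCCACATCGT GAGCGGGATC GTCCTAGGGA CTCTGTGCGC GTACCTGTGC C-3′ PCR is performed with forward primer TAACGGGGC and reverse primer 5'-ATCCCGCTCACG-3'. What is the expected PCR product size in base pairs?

56 bp

Forward primer TAACGGGGC is found on the top strand at positions 94–102.
Reverse complement of the reverse primer: CGTGAGCGGGAT. This occurs on the top strand at positions 138–149.
Amplicon spans positions 94–149: 56 bp.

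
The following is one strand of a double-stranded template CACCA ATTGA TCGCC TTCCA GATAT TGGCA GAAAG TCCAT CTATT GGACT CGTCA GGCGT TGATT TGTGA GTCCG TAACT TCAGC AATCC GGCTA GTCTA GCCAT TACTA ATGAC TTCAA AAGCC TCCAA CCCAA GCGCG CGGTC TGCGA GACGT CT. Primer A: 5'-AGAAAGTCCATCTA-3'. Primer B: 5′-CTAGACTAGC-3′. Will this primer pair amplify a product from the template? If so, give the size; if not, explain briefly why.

Primer A (AGAAAGTCCATCTA) matches the top strand at positions 30–43; it acts as a forward primer.
Primer B's reverse complement is GCTAGTCTAG, matching the top strand at positions 92–101; it acts as a reverse primer.
The 3' ends face each other across positions 30–101, giving a 72 bp product.

Yes — a 72 bp product.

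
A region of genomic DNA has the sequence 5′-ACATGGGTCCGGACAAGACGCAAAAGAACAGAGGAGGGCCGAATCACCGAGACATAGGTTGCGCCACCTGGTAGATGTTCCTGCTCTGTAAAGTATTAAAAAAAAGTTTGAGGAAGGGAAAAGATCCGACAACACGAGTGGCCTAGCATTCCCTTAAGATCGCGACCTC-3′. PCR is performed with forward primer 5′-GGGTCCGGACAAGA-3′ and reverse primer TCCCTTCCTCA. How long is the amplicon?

Forward primer GGGTCCGGACAAGA is found on the top strand at positions 5–18.
The reverse primer's reverse complement is TGAGGAAGGGA, which matches the template at positions 109–119.
The product runs from position 5 to position 119, so its length is 119 − 5 + 1 = 115 bp.

115 bp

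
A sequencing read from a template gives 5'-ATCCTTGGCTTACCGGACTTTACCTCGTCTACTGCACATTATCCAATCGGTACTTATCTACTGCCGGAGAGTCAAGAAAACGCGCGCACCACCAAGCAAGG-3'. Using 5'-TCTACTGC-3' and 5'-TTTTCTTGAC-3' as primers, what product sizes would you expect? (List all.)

The forward primer TCTACTGC matches the top strand at positions 28–35, 57–64.
The reverse primer's reverse complement is GTCAAGAAAA, matching at positions 71–80.
Each forward site pairs with the reverse site to give a product ending at position 80: sizes 53, 24 bp.

53 bp, 24 bp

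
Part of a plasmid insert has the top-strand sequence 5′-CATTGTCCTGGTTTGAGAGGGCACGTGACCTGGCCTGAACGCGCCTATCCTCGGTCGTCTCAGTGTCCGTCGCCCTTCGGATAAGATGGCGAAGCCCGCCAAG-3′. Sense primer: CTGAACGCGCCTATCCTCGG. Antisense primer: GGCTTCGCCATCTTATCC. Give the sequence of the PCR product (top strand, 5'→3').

Scanning the template, CTGAACGCGCCTATCCTCGG occurs at positions 35–54; this primer anneals to the bottom strand there with its 3' end pointing downstream.
Taking the reverse complement of GGCTTCGCCATCTTATCC gives GGATAAGATGGCGAAGCC, found at positions 79–96 on the template; the primer anneals here to the top strand with its 3' end pointing upstream.
The product is the template from position 35 through 96 (62 bp).

5'-CTGAACGCGCCTATCCTCGGTCGTCTCAGTGTCCGTCGCCCTTCGGATAAGATGGCGAAGCC-3'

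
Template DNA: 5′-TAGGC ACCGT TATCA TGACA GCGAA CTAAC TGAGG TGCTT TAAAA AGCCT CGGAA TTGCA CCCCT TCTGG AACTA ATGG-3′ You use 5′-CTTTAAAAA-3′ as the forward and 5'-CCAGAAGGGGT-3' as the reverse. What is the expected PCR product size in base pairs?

Scanning the template, CTTTAAAAA occurs at positions 38–46; this primer anneals to the bottom strand there with its 3' end pointing downstream.
Taking the reverse complement of CCAGAAGGGGT gives ACCCCTTCTGG, found at positions 60–70 on the template; the primer anneals here to the top strand with its 3' end pointing upstream.
The product runs from position 38 to position 70, so its length is 70 − 38 + 1 = 33 bp.

33 bp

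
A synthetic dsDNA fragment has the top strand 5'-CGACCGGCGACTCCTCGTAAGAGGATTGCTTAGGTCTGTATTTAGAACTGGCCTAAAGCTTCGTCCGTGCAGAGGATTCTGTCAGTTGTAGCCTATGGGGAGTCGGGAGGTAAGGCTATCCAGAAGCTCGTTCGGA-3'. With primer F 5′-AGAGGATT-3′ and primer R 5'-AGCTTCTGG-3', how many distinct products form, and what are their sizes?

Two products: 109 bp, 58 bp

The forward primer AGAGGATT matches the top strand at positions 20–27, 71–78.
The reverse primer's reverse complement is CCAGAAGCT, matching at positions 120–128.
Each forward site pairs with the reverse site to give a product ending at position 128: sizes 109, 58 bp.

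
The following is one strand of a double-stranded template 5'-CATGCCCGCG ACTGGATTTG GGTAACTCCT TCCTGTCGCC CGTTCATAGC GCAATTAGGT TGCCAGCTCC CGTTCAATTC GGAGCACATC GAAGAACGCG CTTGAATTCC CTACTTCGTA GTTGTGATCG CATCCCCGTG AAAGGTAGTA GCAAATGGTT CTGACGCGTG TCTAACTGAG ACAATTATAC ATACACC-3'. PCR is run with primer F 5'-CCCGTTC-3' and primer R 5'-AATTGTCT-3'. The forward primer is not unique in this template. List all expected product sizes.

The forward primer CCCGTTC matches the top strand at positions 39–45, 69–75.
The reverse primer's reverse complement is AGACAATT, matching at positions 179–186.
Each forward site pairs with the reverse site to give a product ending at position 186: sizes 148, 118 bp.

148 bp, 118 bp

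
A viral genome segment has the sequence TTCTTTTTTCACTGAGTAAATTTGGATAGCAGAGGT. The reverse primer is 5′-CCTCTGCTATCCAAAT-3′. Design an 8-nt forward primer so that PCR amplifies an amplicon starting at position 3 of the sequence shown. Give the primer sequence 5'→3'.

5'-CTTTTTTC-3'

The reverse primer's reverse complement ATTTGGATAGCAGAGG matches the template at positions 20–35; the product starts at position 3.
The forward primer is identical to the top strand over positions 3–10: CTTTTTTC.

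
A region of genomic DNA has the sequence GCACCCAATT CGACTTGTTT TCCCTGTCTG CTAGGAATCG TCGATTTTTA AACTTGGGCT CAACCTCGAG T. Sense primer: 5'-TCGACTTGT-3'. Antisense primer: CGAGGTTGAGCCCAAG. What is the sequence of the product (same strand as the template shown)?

5'-TCGACTTGTTTTCCCTGTCTGCTAGGAATCGTCGATTTTTAAACTTGGGCTCAACCTCG-3'

The forward primer matches the template at positions 10–18.
Reverse complement of the reverse primer: CTTGGGCTCAACCTCG. This occurs on the top strand at positions 53–68.
The product is the template from position 10 through 68 (59 bp).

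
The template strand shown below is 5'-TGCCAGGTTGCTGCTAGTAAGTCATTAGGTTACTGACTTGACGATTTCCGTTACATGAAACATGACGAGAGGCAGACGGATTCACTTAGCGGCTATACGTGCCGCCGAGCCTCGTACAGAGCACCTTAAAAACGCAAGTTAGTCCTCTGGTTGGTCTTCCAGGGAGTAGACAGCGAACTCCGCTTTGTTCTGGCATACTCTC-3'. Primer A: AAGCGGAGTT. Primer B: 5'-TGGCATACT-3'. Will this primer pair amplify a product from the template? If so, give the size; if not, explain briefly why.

Primer A (AAGCGGAGTT) has reverse complement AACTCCGCTT, which matches the top strand at positions 176–185; primer A anneals to the top strand there with its 3' end pointing upstream toward position 176.
Primer B (TGGCATACT) matches the top strand directly at positions 191–199; it anneals to the bottom strand with its 3' end pointing downstream toward position 199.
The 3' ends diverge (primer A extends toward position 1, primer B toward position 202), so the primers never converge on a shared product.

No product — the primers' 3' ends point away from each other.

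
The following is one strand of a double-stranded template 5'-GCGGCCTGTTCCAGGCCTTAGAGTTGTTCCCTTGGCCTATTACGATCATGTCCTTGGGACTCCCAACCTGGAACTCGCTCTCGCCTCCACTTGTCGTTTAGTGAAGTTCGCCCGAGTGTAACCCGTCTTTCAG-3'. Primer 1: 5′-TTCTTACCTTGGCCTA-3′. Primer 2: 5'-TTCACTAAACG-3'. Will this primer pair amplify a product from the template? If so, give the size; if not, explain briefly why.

Primer 1 (TTCTTACCTTGGCCTA) does not match the top strand, and its reverse complement TAGGCCAAGGTAAGAA does not match either.
With no annealing site for primer 1, no amplification occurs.

No product — primer 1 has no binding site in the template.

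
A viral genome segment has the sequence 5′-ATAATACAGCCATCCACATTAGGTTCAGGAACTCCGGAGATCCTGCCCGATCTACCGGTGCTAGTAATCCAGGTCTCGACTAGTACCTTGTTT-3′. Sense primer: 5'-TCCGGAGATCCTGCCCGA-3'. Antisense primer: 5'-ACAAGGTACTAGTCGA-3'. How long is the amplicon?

Scanning the template, TCCGGAGATCCTGCCCGA occurs at positions 33–50; this primer anneals to the bottom strand there with its 3' end pointing downstream.
Reverse complement of the reverse primer: TCGACTAGTACCTTGT. This occurs on the top strand at positions 76–91.
Amplicon spans positions 33–91: 59 bp.

59 bp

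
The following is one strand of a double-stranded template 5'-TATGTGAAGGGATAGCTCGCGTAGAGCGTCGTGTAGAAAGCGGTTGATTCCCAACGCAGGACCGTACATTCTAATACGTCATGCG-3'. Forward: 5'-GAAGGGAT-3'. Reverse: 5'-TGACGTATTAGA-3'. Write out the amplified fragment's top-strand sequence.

5'-GAAGGGATAGCTCGCGTAGAGCGTCGTGTAGAAAGCGGTTGATTCCCAACGCAGGACCGTACATTCTAATACGTCA-3'

The forward primer matches the template at positions 6–13.
The reverse primer's reverse complement is TCTAATACGTCA, which matches the template at positions 70–81.
The product is the template from position 6 through 81 (76 bp).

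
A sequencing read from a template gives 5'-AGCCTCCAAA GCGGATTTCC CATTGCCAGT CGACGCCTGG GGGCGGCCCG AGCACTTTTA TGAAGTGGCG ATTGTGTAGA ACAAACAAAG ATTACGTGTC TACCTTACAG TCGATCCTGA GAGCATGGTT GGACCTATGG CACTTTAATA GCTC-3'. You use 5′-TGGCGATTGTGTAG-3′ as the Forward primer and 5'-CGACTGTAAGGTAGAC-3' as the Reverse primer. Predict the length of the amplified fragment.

48 bp

Scanning the template, TGGCGATTGTGTAG occurs at positions 66–79; this primer anneals to the bottom strand there with its 3' end pointing downstream.
Reverse complement of the reverse primer: GTCTACCTTACAGTCG. This occurs on the top strand at positions 98–113.
Amplicon spans positions 66–113: 48 bp.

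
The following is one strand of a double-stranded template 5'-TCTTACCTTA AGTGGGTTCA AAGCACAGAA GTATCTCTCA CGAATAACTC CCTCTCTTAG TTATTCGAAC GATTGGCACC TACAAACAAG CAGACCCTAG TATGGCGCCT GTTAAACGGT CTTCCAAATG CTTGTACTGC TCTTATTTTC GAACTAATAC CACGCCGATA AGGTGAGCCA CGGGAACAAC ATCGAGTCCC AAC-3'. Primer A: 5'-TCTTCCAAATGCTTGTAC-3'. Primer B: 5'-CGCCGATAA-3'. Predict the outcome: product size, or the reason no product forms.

No product — both primers anneal to the same strand and extend in the same direction.

Primer A (TCTTCCAAATGCTTGTAC) matches the top strand at positions 120–137 (3' end points downstream).
Primer B (CGCCGATAA) also matches the top strand directly, at positions 163–171 — its reverse complement TTATCGGCG is not present.
Both primers anneal to the bottom strand with 3' ends pointing the same way, so neither can prime synthesis back toward the other.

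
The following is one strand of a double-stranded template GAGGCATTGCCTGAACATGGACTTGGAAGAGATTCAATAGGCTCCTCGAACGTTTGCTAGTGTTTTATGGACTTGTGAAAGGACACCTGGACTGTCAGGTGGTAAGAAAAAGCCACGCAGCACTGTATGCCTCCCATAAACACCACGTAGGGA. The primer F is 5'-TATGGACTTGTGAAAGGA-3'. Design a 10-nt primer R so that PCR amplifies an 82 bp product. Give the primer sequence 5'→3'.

5'-CGTGGTGTTT-3'

The forward primer binds at positions 66–83, so an 82 bp product ends at position 66 + 82 − 1 = 147.
The reverse primer anneals to the top strand over positions 138–147, i.e. to AAACACCACG.
Its sequence written 5'→3' is the reverse complement: CGTGGTGTTT.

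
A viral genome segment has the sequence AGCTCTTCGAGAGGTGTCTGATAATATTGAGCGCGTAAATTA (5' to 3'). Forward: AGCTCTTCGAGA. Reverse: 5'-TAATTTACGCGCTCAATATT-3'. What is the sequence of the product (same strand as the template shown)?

5'-AGCTCTTCGAGAGGTGTCTGATAATATTGAGCGCGTAAATTA-3'

The forward primer matches the template at positions 1–12.
Taking the reverse complement of TAATTTACGCGCTCAATATT gives AATATTGAGCGCGTAAATTA, found at positions 23–42 on the template; the primer anneals here to the top strand with its 3' end pointing upstream.
The product is the template from position 1 through 42 (42 bp).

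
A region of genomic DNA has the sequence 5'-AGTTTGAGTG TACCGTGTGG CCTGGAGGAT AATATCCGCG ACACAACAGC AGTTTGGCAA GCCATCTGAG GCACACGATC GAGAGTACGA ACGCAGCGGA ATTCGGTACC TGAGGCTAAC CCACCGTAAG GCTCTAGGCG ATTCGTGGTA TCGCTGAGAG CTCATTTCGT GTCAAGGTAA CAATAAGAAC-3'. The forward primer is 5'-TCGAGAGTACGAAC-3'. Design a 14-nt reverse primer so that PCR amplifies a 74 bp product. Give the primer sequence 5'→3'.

5'-GATACCACGAATCG-3'

The forward primer binds at positions 79–92, so a 74 bp product ends at position 79 + 74 − 1 = 152.
The reverse primer anneals to the top strand over positions 139–152, i.e. to CGATTCGTGGTATC.
Its sequence written 5'→3' is the reverse complement: GATACCACGAATCG.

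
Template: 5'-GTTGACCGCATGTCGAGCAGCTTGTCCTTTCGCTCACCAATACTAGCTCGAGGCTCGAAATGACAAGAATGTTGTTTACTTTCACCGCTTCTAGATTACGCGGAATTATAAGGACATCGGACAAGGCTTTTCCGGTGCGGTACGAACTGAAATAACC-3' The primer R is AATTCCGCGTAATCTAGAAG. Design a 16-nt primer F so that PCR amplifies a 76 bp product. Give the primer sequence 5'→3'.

5'-GCTCACCAATACTAGC-3'

The reverse primer's reverse complement CTTCTAGATTACGCGGAATT matches the template at positions 88–107, so the product ends at position 107.
A 76 bp product then starts at position 107 − 76 + 1 = 32.
The forward primer is identical to the top strand there: GCTCACCAATACTAGC.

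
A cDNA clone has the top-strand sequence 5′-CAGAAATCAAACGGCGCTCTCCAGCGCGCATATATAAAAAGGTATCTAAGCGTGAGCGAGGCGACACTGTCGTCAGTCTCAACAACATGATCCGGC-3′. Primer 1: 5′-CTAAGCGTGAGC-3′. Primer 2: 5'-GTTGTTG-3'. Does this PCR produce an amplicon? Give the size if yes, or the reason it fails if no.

Yes — a 41 bp product.

Primer 1 (CTAAGCGTGAGC) matches the top strand at positions 46–57; it acts as a forward primer.
Primer 2's reverse complement is CAACAAC, matching the top strand at positions 80–86; it acts as a reverse primer.
The 3' ends face each other across positions 46–86, giving a 41 bp product.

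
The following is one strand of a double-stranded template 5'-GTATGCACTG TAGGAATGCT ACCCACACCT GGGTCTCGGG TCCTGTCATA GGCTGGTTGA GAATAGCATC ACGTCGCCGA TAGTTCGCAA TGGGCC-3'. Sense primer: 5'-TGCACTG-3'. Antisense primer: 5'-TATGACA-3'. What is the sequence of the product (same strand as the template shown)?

5'-TGCACTGTAGGAATGCTACCCACACCTGGGTCTCGGGTCCTGTCATA-3'

Forward primer TGCACTG is found on the top strand at positions 4–10.
Taking the reverse complement of TATGACA gives TGTCATA, found at positions 44–50 on the template; the primer anneals here to the top strand with its 3' end pointing upstream.
The product is the template from position 4 through 50 (47 bp).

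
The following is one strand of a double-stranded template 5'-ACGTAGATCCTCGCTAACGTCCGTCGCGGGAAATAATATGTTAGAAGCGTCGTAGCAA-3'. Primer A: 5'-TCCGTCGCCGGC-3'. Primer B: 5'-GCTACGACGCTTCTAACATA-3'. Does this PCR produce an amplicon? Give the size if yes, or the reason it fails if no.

Primer A (TCCGTCGCCGGC) does not match the top strand, and its reverse complement GCCGGCGACGGA does not match either.
With no annealing site for primer A, no amplification occurs.

No product — primer A has no binding site in the template.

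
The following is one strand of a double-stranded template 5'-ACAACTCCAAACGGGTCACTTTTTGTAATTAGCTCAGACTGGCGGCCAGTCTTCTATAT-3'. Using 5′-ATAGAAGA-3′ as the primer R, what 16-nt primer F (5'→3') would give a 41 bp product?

5'-CACTTTTTGTAATTAG-3'

The reverse primer's reverse complement TCTTCTAT matches the template at positions 50–57, so the product ends at position 57.
A 41 bp product then starts at position 57 − 41 + 1 = 17.
The forward primer is identical to the top strand there: CACTTTTTGTAATTAG.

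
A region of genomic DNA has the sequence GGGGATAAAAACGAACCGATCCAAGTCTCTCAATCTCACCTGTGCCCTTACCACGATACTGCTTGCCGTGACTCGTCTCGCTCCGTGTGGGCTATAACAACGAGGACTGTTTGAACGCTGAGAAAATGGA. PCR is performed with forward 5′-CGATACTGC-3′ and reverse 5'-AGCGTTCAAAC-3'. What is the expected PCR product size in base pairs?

Scanning the template, CGATACTGC occurs at positions 54–62; this primer anneals to the bottom strand there with its 3' end pointing downstream.
The reverse primer's reverse complement is GTTTGAACGCT, which matches the template at positions 109–119.
Amplicon spans positions 54–119: 66 bp.

66 bp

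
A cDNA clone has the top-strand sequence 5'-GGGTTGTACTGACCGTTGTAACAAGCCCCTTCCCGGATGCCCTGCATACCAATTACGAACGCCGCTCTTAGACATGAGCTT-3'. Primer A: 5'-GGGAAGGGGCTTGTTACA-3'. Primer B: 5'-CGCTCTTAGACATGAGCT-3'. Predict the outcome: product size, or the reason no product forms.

Primer A (GGGAAGGGGCTTGTTACA) has reverse complement TGTAACAAGCCCCTTCCC, which matches the top strand at positions 17–34; primer A anneals to the top strand there with its 3' end pointing upstream toward position 17.
Primer B (CGCTCTTAGACATGAGCT) matches the top strand directly at positions 63–80; it anneals to the bottom strand with its 3' end pointing downstream toward position 80.
The 3' ends diverge (primer A extends toward position 1, primer B toward position 81), so the primers never converge on a shared product.

No product — the primers' 3' ends point away from each other.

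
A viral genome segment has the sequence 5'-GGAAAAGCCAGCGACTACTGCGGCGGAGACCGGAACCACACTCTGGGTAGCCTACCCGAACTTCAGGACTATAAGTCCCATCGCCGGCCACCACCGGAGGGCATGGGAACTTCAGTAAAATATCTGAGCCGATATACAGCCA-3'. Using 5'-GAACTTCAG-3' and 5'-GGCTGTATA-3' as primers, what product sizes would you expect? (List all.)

The forward primer GAACTTCAG matches the top strand at positions 58–66, 107–115.
The reverse primer's reverse complement is TATACAGCC, matching at positions 133–141.
Each forward site pairs with the reverse site to give a product ending at position 141: sizes 84, 35 bp.

84 bp, 35 bp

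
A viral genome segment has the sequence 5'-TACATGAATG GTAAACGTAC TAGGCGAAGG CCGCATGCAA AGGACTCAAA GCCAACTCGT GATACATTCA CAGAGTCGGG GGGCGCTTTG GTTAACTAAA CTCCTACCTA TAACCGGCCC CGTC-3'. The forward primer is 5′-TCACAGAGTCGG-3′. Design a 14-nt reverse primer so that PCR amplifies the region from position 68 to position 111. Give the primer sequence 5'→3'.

The product's 3' end on the top strand is position 111.
The reverse primer anneals to the top strand over positions 98–111, i.e. to AAACTCCTACCTAT.
Its sequence written 5'→3' is the reverse complement: ATAGGTAGGAGTTT.

5'-ATAGGTAGGAGTTT-3'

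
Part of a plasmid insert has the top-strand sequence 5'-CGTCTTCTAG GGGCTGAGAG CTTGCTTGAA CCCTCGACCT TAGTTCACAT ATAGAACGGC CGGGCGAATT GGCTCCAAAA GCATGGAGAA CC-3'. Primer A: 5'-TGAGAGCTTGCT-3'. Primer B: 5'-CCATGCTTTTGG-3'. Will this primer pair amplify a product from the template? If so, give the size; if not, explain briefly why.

Primer A (TGAGAGCTTGCT) matches the top strand at positions 15–26; it acts as a forward primer.
Primer B's reverse complement is CCAAAAGCATGG, matching the top strand at positions 75–86; it acts as a reverse primer.
The 3' ends face each other across positions 15–86, giving a 72 bp product.

Yes — a 72 bp product.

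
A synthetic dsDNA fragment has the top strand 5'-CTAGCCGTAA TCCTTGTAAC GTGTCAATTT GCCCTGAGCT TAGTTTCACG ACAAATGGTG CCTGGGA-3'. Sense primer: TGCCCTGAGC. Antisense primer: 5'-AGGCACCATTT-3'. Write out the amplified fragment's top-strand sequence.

5'-TGCCCTGAGCTTAGTTTCACGACAAATGGTGCCT-3'

The forward primer matches the template at positions 30–39.
Taking the reverse complement of AGGCACCATTT gives AAATGGTGCCT, found at positions 53–63 on the template; the primer anneals here to the top strand with its 3' end pointing upstream.
The product is the template from position 30 through 63 (34 bp).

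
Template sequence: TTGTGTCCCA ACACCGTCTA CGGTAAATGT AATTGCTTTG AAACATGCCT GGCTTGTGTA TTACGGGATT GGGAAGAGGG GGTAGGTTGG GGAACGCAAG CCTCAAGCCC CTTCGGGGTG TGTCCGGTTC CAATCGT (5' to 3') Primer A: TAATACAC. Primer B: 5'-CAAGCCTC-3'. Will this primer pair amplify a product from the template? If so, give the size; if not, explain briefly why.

No product — the primers' 3' ends point away from each other.

Primer A (TAATACAC) has reverse complement GTGTATTA, which matches the top strand at positions 56–63; primer A anneals to the top strand there with its 3' end pointing upstream toward position 56.
Primer B (CAAGCCTC) matches the top strand directly at positions 97–104; it anneals to the bottom strand with its 3' end pointing downstream toward position 104.
The 3' ends diverge (primer A extends toward position 1, primer B toward position 137), so the primers never converge on a shared product.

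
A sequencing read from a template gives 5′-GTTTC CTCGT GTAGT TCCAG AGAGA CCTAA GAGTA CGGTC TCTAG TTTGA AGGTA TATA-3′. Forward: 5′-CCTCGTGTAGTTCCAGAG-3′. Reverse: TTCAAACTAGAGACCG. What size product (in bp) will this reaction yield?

47 bp

The forward primer matches the template at positions 5–22.
Reverse complement of the reverse primer: CGGTCTCTAGTTTGAA. This occurs on the top strand at positions 36–51.
Amplicon spans positions 5–51: 47 bp.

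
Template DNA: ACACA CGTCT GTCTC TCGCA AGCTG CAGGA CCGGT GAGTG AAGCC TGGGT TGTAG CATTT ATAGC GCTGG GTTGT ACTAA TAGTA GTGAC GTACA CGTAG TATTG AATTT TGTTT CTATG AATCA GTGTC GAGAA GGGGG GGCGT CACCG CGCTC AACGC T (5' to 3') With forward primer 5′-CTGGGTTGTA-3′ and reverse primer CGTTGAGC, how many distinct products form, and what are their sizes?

The forward primer CTGGGTTGTA matches the top strand at positions 45–54, 67–76.
The reverse primer's reverse complement is GCTCAACG, matching at positions 152–159.
Each forward site pairs with the reverse site to give a product ending at position 159: sizes 115, 93 bp.

Two products: 115 bp, 93 bp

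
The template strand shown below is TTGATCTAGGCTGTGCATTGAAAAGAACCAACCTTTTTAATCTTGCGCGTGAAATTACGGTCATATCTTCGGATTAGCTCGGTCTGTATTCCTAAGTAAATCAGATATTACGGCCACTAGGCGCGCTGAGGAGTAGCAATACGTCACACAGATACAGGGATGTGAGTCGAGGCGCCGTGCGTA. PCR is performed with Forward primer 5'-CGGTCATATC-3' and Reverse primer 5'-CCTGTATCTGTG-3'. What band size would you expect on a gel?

101 bp

Forward primer CGGTCATATC is found on the top strand at positions 58–67.
Taking the reverse complement of CCTGTATCTGTG gives CACAGATACAGG, found at positions 147–158 on the template; the primer anneals here to the top strand with its 3' end pointing upstream.
Amplicon spans positions 58–158: 101 bp.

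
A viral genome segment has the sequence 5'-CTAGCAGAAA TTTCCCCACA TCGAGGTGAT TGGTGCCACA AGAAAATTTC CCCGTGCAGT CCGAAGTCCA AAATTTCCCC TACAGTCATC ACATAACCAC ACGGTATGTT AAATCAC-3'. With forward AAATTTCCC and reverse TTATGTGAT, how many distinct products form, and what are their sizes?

Three products: 89 bp, 53 bp, 26 bp

The forward primer AAATTTCCC matches the top strand at positions 8–16, 44–52, 71–79.
The reverse primer's reverse complement is ATCACATAA, matching at positions 88–96.
Each forward site pairs with the reverse site to give a product ending at position 96: sizes 89, 53, 26 bp.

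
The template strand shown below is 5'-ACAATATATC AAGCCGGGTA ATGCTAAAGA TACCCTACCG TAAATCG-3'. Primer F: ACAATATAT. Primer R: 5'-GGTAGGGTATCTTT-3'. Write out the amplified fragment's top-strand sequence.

5'-ACAATATATCAAGCCGGGTAATGCTAAAGATACCCTACC-3'

Forward primer ACAATATAT is found on the top strand at positions 1–9.
Reverse complement of the reverse primer: AAAGATACCCTACC. This occurs on the top strand at positions 26–39.
The product is the template from position 1 through 39 (39 bp).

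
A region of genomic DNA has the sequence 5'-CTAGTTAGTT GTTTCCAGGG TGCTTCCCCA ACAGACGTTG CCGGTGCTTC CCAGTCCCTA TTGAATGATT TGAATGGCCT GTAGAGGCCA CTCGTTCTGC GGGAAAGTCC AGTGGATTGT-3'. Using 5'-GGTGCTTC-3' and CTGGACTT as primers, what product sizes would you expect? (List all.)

94 bp, 70 bp

The forward primer GGTGCTTC matches the top strand at positions 19–26, 43–50.
The reverse primer's reverse complement is AAGTCCAG, matching at positions 105–112.
Each forward site pairs with the reverse site to give a product ending at position 112: sizes 94, 70 bp.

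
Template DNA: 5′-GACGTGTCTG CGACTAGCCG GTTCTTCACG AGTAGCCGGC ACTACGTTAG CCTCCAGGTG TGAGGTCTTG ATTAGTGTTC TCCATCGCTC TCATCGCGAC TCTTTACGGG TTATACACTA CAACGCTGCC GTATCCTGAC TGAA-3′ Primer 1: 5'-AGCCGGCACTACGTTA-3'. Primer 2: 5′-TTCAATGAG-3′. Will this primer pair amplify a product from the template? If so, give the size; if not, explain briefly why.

No product — primer 2 has no binding site in the template.

Primer 2 (TTCAATGAG) does not match the top strand, and its reverse complement CTCATTGAA does not match either.
With no annealing site for primer 2, no amplification occurs.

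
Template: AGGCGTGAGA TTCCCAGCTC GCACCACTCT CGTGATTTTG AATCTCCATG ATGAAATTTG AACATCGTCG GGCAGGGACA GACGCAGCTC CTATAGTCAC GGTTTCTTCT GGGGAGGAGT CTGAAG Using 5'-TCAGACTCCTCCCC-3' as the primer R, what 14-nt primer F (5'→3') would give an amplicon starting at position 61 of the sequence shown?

The reverse primer's reverse complement GGGGAGGAGTCTGA matches the template at positions 111–124; the product starts at position 61.
The forward primer is identical to the top strand over positions 61–74: AACATCGTCGGGCA.

5'-AACATCGTCGGGCA-3'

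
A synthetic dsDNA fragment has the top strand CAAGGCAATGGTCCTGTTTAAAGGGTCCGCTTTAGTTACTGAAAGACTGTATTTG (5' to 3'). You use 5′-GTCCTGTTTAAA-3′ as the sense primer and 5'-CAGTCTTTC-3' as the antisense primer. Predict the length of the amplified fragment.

Forward primer GTCCTGTTTAAA is found on the top strand at positions 11–22.
Taking the reverse complement of CAGTCTTTC gives GAAAGACTG, found at positions 41–49 on the template; the primer anneals here to the top strand with its 3' end pointing upstream.
The product runs from position 11 to position 49, so its length is 49 − 11 + 1 = 39 bp.

39 bp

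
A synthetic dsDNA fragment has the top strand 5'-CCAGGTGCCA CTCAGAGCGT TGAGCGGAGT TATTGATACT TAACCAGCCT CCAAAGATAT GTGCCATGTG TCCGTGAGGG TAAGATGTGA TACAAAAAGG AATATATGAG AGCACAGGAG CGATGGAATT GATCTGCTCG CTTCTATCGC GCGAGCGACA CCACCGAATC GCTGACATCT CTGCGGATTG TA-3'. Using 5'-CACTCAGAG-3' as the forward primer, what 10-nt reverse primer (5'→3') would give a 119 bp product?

The forward primer binds at positions 9–17, so a 119 bp product ends at position 9 + 119 − 1 = 127.
The reverse primer anneals to the top strand over positions 118–127, i.e. to GAGCGATGGA.
Its sequence written 5'→3' is the reverse complement: TCCATCGCTC.

5'-TCCATCGCTC-3'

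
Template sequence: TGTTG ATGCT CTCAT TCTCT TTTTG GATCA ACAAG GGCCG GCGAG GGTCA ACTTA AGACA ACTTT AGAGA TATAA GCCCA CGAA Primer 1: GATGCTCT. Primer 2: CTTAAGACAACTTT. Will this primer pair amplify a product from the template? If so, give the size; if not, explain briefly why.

Primer 1 (GATGCTCT) matches the top strand at positions 5–12 (3' end points downstream).
Primer 2 (CTTAAGACAACTTT) also matches the top strand directly, at positions 52–65 — its reverse complement AAAGTTGTCTTAAG is not present.
Both primers anneal to the bottom strand with 3' ends pointing the same way, so neither can prime synthesis back toward the other.

No product — both primers anneal to the same strand and extend in the same direction.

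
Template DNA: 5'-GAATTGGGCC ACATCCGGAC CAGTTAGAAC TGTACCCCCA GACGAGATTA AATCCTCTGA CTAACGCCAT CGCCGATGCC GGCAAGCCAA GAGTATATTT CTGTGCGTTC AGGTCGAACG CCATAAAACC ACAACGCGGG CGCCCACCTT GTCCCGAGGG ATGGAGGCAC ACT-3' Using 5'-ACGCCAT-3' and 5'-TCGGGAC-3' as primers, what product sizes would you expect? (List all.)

94 bp, 40 bp

The forward primer ACGCCAT matches the top strand at positions 64–70, 118–124.
The reverse primer's reverse complement is GTCCCGA, matching at positions 151–157.
Each forward site pairs with the reverse site to give a product ending at position 157: sizes 94, 40 bp.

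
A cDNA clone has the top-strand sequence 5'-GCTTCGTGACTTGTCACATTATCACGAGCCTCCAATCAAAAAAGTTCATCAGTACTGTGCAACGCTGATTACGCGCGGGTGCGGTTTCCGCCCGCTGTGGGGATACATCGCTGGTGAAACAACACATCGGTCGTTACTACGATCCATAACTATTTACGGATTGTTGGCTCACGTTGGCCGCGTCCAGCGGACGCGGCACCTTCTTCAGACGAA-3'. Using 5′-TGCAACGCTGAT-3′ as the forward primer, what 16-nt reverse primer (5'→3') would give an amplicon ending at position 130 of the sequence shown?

5'-CCGATGTGTTGTTTCA-3'

The forward primer binds at positions 58–69; the product's 3' end on the top strand is position 130.
The reverse primer anneals to the top strand over positions 115–130, i.e. to TGAAACAACACATCGG.
Its sequence written 5'→3' is the reverse complement: CCGATGTGTTGTTTCA.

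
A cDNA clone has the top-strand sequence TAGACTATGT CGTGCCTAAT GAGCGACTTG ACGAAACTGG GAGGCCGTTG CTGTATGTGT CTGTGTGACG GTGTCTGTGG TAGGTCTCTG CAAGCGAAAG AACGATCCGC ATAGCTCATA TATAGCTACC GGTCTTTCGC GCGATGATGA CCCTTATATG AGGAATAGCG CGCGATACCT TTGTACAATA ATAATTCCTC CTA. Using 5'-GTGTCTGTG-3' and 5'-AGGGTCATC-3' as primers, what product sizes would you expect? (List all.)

98 bp, 84 bp

The forward primer GTGTCTGTG matches the top strand at positions 57–65, 71–79.
The reverse primer's reverse complement is GATGACCCT, matching at positions 146–154.
Each forward site pairs with the reverse site to give a product ending at position 154: sizes 98, 84 bp.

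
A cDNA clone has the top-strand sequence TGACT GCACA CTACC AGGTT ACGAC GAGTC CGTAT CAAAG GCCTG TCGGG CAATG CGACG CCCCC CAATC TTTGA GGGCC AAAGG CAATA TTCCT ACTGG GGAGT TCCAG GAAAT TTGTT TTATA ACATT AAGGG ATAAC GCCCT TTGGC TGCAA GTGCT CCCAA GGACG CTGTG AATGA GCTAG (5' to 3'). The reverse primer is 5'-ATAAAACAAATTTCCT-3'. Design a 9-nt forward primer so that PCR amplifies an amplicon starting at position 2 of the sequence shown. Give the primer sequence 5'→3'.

The reverse primer's reverse complement AGGAAATTTGTTTTAT matches the template at positions 109–124; the product starts at position 2.
The forward primer is identical to the top strand over positions 2–10: GACTGCACA.

5'-GACTGCACA-3'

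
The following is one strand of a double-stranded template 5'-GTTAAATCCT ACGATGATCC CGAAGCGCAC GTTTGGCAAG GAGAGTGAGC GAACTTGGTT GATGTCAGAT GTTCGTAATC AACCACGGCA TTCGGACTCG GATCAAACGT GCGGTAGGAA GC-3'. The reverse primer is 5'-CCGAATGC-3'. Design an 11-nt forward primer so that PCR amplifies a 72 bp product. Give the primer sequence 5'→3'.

The reverse primer's reverse complement GCATTCGG matches the template at positions 88–95, so the product ends at position 95.
A 72 bp product then starts at position 95 − 72 + 1 = 24.
The forward primer is identical to the top strand there: AGCGCACGTTT.

5'-AGCGCACGTTT-3'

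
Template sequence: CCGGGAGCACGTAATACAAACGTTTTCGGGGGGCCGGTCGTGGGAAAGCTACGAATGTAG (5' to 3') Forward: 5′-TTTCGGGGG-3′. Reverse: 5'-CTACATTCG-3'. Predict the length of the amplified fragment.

Scanning the template, TTTCGGGGG occurs at positions 24–32; this primer anneals to the bottom strand there with its 3' end pointing downstream.
Reverse complement of the reverse primer: CGAATGTAG. This occurs on the top strand at positions 52–60.
The product runs from position 24 to position 60, so its length is 60 − 24 + 1 = 37 bp.

37 bp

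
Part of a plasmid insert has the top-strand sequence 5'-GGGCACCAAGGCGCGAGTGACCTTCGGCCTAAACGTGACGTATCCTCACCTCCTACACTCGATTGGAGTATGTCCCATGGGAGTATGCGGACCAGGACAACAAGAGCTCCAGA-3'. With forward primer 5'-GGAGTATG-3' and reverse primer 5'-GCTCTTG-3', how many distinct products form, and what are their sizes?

The forward primer GGAGTATG matches the top strand at positions 65–72, 80–87.
The reverse primer's reverse complement is CAAGAGC, matching at positions 101–107.
Each forward site pairs with the reverse site to give a product ending at position 107: sizes 43, 28 bp.

Two products: 43 bp, 28 bp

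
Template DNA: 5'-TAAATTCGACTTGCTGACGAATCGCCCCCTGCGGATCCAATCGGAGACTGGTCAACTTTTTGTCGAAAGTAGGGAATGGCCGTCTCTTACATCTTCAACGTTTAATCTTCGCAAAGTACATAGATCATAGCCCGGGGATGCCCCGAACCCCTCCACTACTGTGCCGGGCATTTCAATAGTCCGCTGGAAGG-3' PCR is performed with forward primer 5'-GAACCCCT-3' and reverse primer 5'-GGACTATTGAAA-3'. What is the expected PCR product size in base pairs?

Forward primer GAACCCCT is found on the top strand at positions 145–152.
Taking the reverse complement of GGACTATTGAAA gives TTTCAATAGTCC, found at positions 171–182 on the template; the primer anneals here to the top strand with its 3' end pointing upstream.
The product runs from position 145 to position 182, so its length is 182 − 145 + 1 = 38 bp.

38 bp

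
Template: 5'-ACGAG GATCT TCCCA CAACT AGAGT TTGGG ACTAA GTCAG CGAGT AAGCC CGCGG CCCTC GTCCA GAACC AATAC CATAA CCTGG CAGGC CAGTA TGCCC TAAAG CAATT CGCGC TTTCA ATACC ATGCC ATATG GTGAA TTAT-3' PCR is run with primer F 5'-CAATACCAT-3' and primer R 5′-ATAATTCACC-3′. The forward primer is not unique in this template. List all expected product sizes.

75 bp, 26 bp

The forward primer CAATACCAT matches the top strand at positions 70–78, 119–127.
The reverse primer's reverse complement is GGTGAATTAT, matching at positions 135–144.
Each forward site pairs with the reverse site to give a product ending at position 144: sizes 75, 26 bp.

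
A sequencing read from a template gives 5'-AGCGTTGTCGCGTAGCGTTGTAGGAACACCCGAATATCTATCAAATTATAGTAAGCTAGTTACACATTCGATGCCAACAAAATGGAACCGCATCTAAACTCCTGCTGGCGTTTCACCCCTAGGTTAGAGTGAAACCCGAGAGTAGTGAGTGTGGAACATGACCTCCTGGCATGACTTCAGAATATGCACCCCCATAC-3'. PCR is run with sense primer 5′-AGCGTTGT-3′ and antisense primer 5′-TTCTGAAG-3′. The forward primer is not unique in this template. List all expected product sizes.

182 bp, 169 bp

The forward primer AGCGTTGT matches the top strand at positions 1–8, 14–21.
The reverse primer's reverse complement is CTTCAGAA, matching at positions 175–182.
Each forward site pairs with the reverse site to give a product ending at position 182: sizes 182, 169 bp.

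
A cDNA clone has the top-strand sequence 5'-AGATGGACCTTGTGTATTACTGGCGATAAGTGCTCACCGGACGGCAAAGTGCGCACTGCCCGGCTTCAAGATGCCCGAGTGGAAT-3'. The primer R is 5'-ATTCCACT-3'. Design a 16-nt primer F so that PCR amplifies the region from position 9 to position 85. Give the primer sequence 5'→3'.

5'-CTTGTGTATTACTGGC-3'

The reverse primer's reverse complement AGTGGAAT matches the template at positions 78–85; the product starts at position 9.
The forward primer is identical to the top strand over positions 9–24: CTTGTGTATTACTGGC.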